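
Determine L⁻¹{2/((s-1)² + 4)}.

Form: b/((s-a)² + b²) → e^(at)sin(bt). With a=1, b=2

Final answer: e^t·sin(2t)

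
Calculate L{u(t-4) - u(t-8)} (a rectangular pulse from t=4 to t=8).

L{u(t-a)} = e^(-as)/s. L{u(t-4) - u(t-8)} = (e^(-4s) - e^(-8s))/s

Final answer: (e^(-4s) - e^(-8s))/s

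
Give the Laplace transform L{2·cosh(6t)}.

L{cosh(ωt)} = s/(s² - ω²), so L{cosh(6t)} = s/(s² - 36). Then L{2·cosh(6t)} = 2·s/(s² - 36) = 2s/(s² - 36)

Final answer: 2s/(s² - 36)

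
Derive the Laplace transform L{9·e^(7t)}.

L{e^(at)} = 1/(s-a), so L{e^(7t)} = 1/(s-7). Then L{9·e^(7t)} = 9/(s-7)

Final answer: 9/(s-7)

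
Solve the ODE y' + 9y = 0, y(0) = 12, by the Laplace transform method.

L{y'} + 9L{y} = 0. sY - 12 + 9Y = 0. Y(s+9) = 12. Y = 12/(s+9)

Final answer: y(t) = 12e^(-9t)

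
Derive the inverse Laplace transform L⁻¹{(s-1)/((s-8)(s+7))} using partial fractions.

Using partial fractions, f(t) = (7e^(8t) + 8e^(-7t))/15

Final answer: (7e^(8t) + 8e^(-7t))/15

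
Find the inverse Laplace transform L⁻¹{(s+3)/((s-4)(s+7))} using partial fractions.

Using partial fractions, f(t) = (7e^(4t) + 4e^(-7t))/11

Final answer: (7e^(4t) + 4e^(-7t))/11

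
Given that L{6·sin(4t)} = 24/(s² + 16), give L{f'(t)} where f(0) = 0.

L{f'(t)} = s·F(s) - f(0) = s·24/(s² + 16) - 0 = 24s/(s² + 16)

Final answer: 24s/(s² + 16)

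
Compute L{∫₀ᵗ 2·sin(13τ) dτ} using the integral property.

L{∫₀ᵗ f(τ)dτ} = F(s)/s with F(s) = 26/(s² + 169), so the result is (26/(s² + 169))/s = 26/(s(s² + 169))

Final answer: 26/(s(s² + 169))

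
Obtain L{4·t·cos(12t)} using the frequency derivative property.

L{cos(12t)} = s/(s² + 144). Derivative: d/ds[s/(s² + 144)] = [(s² + 144) - s·2s]/(s² + 144)² = (144 - s²)/(s² + 144)². So L{t·cos(12t)} = -F'(s) = (s² - 144)/(s² + 144)². Then L{4·t·cos(12t)} = 4·(s² - 144)/(s² + 144)²

Final answer: 4·(s² - 144)/(s² + 144)²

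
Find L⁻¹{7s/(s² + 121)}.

This is the form c·s/(s² + a²) with a = 11, c = 7. L⁻¹ = 7·cos(11t)

Final answer: 7·cos(11t)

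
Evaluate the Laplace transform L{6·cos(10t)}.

L{cos(ωt)} = s/(s² + ω²), so L{cos(10t)} = s/(s² + 100). Then L{6·cos(10t)} = 6·s/(s² + 100) = 6s/(s² + 100)

Final answer: 6s/(s² + 100)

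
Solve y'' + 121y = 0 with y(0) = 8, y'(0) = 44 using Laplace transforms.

L{y''} + 121L{y} = 0. s²Y - 8s - 44 + 121Y = 0. Y(s² + 121) = 8s + 44. Y = (8s + 44)/(s² + 121). Inverting: y(t) = 8cos(11t) + 4sin(11t)

Final answer: y(t) = 8cos(11t) + 4sin(11t)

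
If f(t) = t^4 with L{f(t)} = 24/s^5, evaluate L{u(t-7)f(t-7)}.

Time shift theorem: L{u(t-a)f(t-a)} = e^(-as)F(s). Here a=7, F(s) = 24/s^5, so L{u(t-7)f(t-7)} = e^(-7s)·24/s^5

Final answer: e^(-7s)·24/s^5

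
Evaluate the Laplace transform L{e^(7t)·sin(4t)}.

L{e^(at)·sin(ωt)} = ω/((s-a)² + ω²), so L{e^(7t)·sin(4t)} = 4/((s-7)² + 16)

Final answer: 4/((s-7)² + 16)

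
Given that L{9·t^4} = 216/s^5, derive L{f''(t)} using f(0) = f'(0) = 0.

L{f''(t)} = s²F(s) - sf(0) - f'(0) = s²·216/s^5 - 0 - 0 = 216/s^3

Final answer: 216/s^3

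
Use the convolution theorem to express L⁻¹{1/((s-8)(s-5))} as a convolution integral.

1/((s-8)(s-5)) = (1/(s-8))·(1/(s-5)) = L{e^(8t)}·L{e^(5t)}. So f(t) = e^(8t)*e^(5t) = ∫₀ᵗ e^(8τ)·e^(5(t-τ)) dτ

Final answer: ∫₀ᵗ e^(8τ)·e^(5(t-τ)) dτ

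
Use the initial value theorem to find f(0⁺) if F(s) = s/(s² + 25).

f(0⁺) = lim_{s→∞} s·s/(s² + 25) = lim_{s→∞} s²/(s² + 25) = 1

Final answer: 1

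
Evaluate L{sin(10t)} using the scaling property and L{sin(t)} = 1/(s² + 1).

Using L{f(at)} = (1/a)F(s/a) with a=10: L{sin(10t)} = (1/10) · 1/((s/10)² + 1) = (1/10) · 1·100/(s² + 100) = 10/(s² + 100)

Final answer: 10/(s² + 100)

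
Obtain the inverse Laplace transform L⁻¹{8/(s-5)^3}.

L⁻¹{n!/(s-a)^(n+1)} = t^n·e^(at) with n=2, a=5. So L⁻¹{2/(s-5)^3} = t^2·e^(5t), and L⁻¹{8/(s-5)^3} = (8/2)·t^2·e^(5t) = 4·t^2·e^(5t)

Final answer: 4·t^2·e^(5t)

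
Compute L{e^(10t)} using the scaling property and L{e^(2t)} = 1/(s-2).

Using L{f(at)} = (1/a)F(s/a) with a=5 and f(t) = e^(2t): L{e^(10t)} = (1/5) · 1/((s/5)-2) = (1/5) · 5/(s-10) = 1/(s-10)

Final answer: 1/(s-10)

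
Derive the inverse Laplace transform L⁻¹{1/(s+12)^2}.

L⁻¹{n!/(s-a)^(n+1)} = t^n·e^(at), so L⁻¹{1/(s+12)^2} = t·e^(-12t)

Final answer: t·e^(-12t)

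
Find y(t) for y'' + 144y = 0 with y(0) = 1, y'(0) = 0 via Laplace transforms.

L{y''} + 144L{y} = 0. s²Y - s - 0 + 144Y = 0. Y(s² + 144) = s. Y = (s)/(s² + 144). Inverting: y(t) = cos(12t)

Final answer: y(t) = cos(12t)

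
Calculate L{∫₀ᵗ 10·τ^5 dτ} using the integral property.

L{∫₀ᵗ f(τ)dτ} = F(s)/s with f(t) = 10t^5. F(s) = 1200/s^6, so L{∫₀ᵗ 10·τ^5 dτ} = (1200/s^6)/s = 1200/s^7. (Check: ∫₀ᵗ 10·τ^5 dτ = 10t^6/6.)

Final answer: 1200/s^7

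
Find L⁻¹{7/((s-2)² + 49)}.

Form: b/((s-a)² + b²) → e^(at)sin(bt). With a=2, b=7

Final answer: e^(2t)·sin(7t)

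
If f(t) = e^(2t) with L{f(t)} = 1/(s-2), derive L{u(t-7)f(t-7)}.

Time shift theorem: L{u(t-a)f(t-a)} = e^(-as)F(s). Here a=7, F(s) = 1/(s-2), so L{u(t-7)f(t-7)} = e^(-7s)·1/(s-2)

Final answer: e^(-7s)·1/(s-2)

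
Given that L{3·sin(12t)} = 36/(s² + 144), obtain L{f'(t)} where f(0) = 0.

L{f'(t)} = s·F(s) - f(0) = s·36/(s² + 144) - 0 = 36s/(s² + 144)

Final answer: 36s/(s² + 144)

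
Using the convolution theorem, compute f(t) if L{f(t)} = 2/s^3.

2/s^3 = (2/s)·(1/s^2) = L{2}·L{t}. By convolution, f(t) = 2*t = ∫₀ᵗ 2·τ dτ = 2·t²/2

Final answer: 2·t²/2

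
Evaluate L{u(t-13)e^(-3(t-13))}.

u(t-a)f(t-a) with f(t)=e^(-3t). L{e^(-3t)} = 1/(s+3). By time shift: e^(-13s)/(s+3)

Final answer: e^(-13s)/(s+3)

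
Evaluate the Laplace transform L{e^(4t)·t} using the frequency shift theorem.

L{e^(at)·t^n} = n!/(s-a)^(n+1), so L{e^(4t)·t} = 1/(s-4)^2

Final answer: 1/(s-4)^2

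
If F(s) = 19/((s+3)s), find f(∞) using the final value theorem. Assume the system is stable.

f(∞) = lim_{s→0} sF(s) = lim_{s→0} 19/(s+3) = 19/3

Final answer: 19/3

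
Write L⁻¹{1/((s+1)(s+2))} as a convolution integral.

1/((s+1)(s+2)) = (1/(s+1))·(1/(s+2)) = L{e^(-t)}·L{e^(-2t)}. So f(t) = e^(-t)*e^(-2t) = ∫₀ᵗ e^(-τ)·e^(-2(t-τ)) dτ

Final answer: ∫₀ᵗ e^(-τ)·e^(-2(t-τ)) dτ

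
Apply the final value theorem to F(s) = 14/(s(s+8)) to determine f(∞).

f(∞) = lim_{s→0} s·14/(s(s+8)) = lim_{s→0} 14/(s+8) = 14/8 = 7/4

Final answer: 7/4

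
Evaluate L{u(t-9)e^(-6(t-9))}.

u(t-a)f(t-a) with f(t)=e^(-6t). L{e^(-6t)} = 1/(s+6). By time shift: e^(-9s)/(s+6)

Final answer: e^(-9s)/(s+6)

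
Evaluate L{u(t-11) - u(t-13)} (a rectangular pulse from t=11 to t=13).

L{u(t-a)} = e^(-as)/s. L{u(t-11) - u(t-13)} = (e^(-11s) - e^(-13s))/s

Final answer: (e^(-11s) - e^(-13s))/s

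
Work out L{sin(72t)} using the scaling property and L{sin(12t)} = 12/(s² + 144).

Using L{f(at)} = (1/a)F(s/a) with a=6: L{sin(72t)} = (1/6) · 12/((s/6)² + 144) = (1/6) · 12·36/(s² + 5184) = 72/(s² + 5184)

Final answer: 72/(s² + 5184)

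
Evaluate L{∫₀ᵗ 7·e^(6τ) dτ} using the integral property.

L{∫₀ᵗ f(τ)dτ} = F(s)/s with F(s) = 7/(s-6), so L{∫₀ᵗ 7·e^(6τ) dτ} = 7/(s(s-6))

Final answer: 7/(s(s-6))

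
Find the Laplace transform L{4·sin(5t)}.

L{sin(ωt)} = ω/(s² + ω²), so L{sin(5t)} = 5/(s² + 25). Then L{4·sin(5t)} = 4·5/(s² + 25) = 20/(s² + 25)

Final answer: 20/(s² + 25)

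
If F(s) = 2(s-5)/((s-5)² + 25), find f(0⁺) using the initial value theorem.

f(0⁺) = lim_{s→∞} sF(s) = lim_{s→∞} 2s(s-5)/((s-5)² + 25) = 2

Final answer: 2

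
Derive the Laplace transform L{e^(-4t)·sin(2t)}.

L{e^(at)·sin(ωt)} = ω/((s-a)² + ω²), so L{e^(-4t)·sin(2t)} = 2/((s+4)² + 4)

Final answer: 2/((s+4)² + 4)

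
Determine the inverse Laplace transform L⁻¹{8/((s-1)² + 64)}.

Using frequency shift, L⁻¹{8/((s-1)² + 64)} = e^t·sin(8t)

Final answer: e^t·sin(8t)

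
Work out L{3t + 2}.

L{3t + 2} = 3·L{t} + 2·L{1} = 3/s² + 2/s

Final answer: 3/s² + 2/s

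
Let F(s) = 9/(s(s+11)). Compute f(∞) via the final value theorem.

f(∞) = lim_{s→0} s·9/(s(s+11)) = lim_{s→0} 9/(s+11) = 9/11 = 9/11

Final answer: 9/11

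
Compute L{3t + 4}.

L{3t + 4} = 3·L{t} + 4·L{1} = 3/s² + 4/s

Final answer: 3/s² + 4/s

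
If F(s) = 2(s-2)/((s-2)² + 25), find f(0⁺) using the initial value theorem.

f(0⁺) = lim_{s→∞} sF(s) = lim_{s→∞} 2s(s-2)/((s-2)² + 25) = 2

Final answer: 2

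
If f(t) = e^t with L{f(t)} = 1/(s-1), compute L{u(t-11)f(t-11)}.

Time shift theorem: L{u(t-a)f(t-a)} = e^(-as)F(s). Here a=11, F(s) = 1/(s-1), so L{u(t-11)f(t-11)} = e^(-11s)·1/(s-1)

Final answer: e^(-11s)·1/(s-1)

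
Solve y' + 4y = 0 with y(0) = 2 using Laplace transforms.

L{y'} + 4L{y} = 0. sY - 2 + 4Y = 0. Y(s+4) = 2. Y = 2/(s+4)

Final answer: y(t) = 2e^(-4t)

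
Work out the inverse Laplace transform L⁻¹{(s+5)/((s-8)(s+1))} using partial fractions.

Using partial fractions, f(t) = (13e^(8t) - 4e^(-t))/9

Final answer: (13e^(8t) - 4e^(-t))/9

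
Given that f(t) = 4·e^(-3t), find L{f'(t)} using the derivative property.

f(0) = 4, F(s) = 4/(s+3). L{f'(t)} = s·F(s) - f(0) = 4s/(s+3) - 4 = (4s - 4(s+3))/(s+3) = -12/(s+3)

Final answer: -12/(s+3)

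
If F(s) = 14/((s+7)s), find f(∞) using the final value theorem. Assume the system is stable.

f(∞) = lim_{s→0} sF(s) = lim_{s→0} 14/(s+7) = 2

Final answer: 2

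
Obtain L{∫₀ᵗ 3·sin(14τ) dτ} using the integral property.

L{∫₀ᵗ f(τ)dτ} = F(s)/s with F(s) = 42/(s² + 196), so the result is (42/(s² + 196))/s = 42/(s(s² + 196))

Final answer: 42/(s(s² + 196))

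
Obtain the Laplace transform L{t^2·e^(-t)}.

L{t^n·e^(at)} = n!/(s-a)^(n+1), so L{t^2·e^(-t)} = 2/(s+1)^3

Final answer: 2/(s+1)^3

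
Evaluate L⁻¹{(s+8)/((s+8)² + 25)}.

Using frequency shift: L⁻¹{(s-a)/((s-a)² + b²)} = e^(at)cos(bt). Here a=-8, b=5

Final answer: e^(-8t)·cos(5t)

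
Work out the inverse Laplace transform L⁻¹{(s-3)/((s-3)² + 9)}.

Using frequency shift, L⁻¹{(s-3)/((s-3)² + 9)} = e^(3t)·cos(3t)

Final answer: e^(3t)·cos(3t)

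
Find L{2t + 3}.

L{2t + 3} = 2·L{t} + 3·L{1} = 2/s² + 3/s

Final answer: 2/s² + 3/s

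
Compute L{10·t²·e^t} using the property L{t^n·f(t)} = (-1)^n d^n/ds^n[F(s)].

L{e^t} = 1/(s-1). d/ds[1/(s-1)] = -1/(s-1)². d²/ds²[1/(s-1)] = 2/(s-1)³. So L{t²·e^t} = (-1)² · 2/(s-1)³ = 2/(s-1)³. Then L{10·t²·e^t} = 10·2/(s-1)³ = 20/(s-1)³

Final answer: 20/(s-1)³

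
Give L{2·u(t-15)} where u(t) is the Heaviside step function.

L{u(t-a)} = e^(-as)/s. Here a=15, so L{u(t-15)} = e^(-15s)/s, and L{2·u(t-15)} = 2·e^(-15s)/s

Final answer: 2·e^(-15s)/s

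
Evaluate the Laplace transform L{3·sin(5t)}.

L{sin(ωt)} = ω/(s² + ω²), so L{sin(5t)} = 5/(s² + 25). Then L{3·sin(5t)} = 3·5/(s² + 25) = 15/(s² + 25)

Final answer: 15/(s² + 25)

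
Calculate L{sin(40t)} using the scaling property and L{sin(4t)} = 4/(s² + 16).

Using L{f(at)} = (1/a)F(s/a) with a=10: L{sin(40t)} = (1/10) · 4/((s/10)² + 16) = (1/10) · 4·100/(s² + 1600) = 40/(s² + 1600)

Final answer: 40/(s² + 1600)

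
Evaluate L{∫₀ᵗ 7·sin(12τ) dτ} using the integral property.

L{∫₀ᵗ f(τ)dτ} = F(s)/s with F(s) = 84/(s² + 144), so the result is (84/(s² + 144))/s = 84/(s(s² + 144))

Final answer: 84/(s(s² + 144))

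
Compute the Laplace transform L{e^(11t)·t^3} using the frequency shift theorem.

L{e^(at)·t^n} = n!/(s-a)^(n+1), so L{e^(11t)·t^3} = 6/(s-11)^4

Final answer: 6/(s-11)^4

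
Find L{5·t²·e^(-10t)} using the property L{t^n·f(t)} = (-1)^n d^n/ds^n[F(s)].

L{e^(-10t)} = 1/(s+10). d/ds[1/(s+10)] = -1/(s+10)². d²/ds²[1/(s+10)] = 2/(s+10)³. So L{t²·e^(-10t)} = (-1)² · 2/(s+10)³ = 2/(s+10)³. Then L{5·t²·e^(-10t)} = 5·2/(s+10)³ = 10/(s+10)³

Final answer: 10/(s+10)³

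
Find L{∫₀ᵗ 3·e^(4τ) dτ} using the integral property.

L{∫₀ᵗ f(τ)dτ} = F(s)/s with F(s) = 3/(s-4), so L{∫₀ᵗ 3·e^(4τ) dτ} = 3/(s(s-4))

Final answer: 3/(s(s-4))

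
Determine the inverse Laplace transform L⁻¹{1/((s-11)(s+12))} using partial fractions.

Decompose: A/(s-11) + B/(s+12). A = 1/23, B = -1/23. f(t) = (e^(11t) - e^(-12t))/23

Final answer: (e^(11t) - e^(-12t))/23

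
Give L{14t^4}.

L{t^n} = n!/s^(n+1). So L{14t^4} = 14·4!/s^5 = 336/s^5

Final answer: 336/s^5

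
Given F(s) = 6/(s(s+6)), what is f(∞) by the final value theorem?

f(∞) = lim_{s→0} s·6/(s(s+6)) = lim_{s→0} 6/(s+6) = 6/6 = 1

Final answer: 1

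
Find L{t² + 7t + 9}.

L{t² + 7t + 9} = 2/s³ + 7/s² + 9/s = 2/s³ + 7/s² + 9/s

Final answer: 2/s³ + 7/s² + 9/s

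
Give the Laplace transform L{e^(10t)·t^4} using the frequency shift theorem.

L{e^(at)·t^n} = n!/(s-a)^(n+1), so L{e^(10t)·t^4} = 24/(s-10)^5

Final answer: 24/(s-10)^5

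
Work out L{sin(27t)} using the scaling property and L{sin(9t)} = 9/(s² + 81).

Using L{f(at)} = (1/a)F(s/a) with a=3: L{sin(27t)} = (1/3) · 9/((s/3)² + 81) = (1/3) · 9·9/(s² + 729) = 27/(s² + 729)

Final answer: 27/(s² + 729)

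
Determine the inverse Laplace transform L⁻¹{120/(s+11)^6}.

L⁻¹{n!/(s-a)^(n+1)} = t^n·e^(at), so L⁻¹{120/(s+11)^6} = t^5·e^(-11t)

Final answer: t^5·e^(-11t)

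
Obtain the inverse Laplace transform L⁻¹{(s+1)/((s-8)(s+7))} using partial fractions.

Using partial fractions, f(t) = (9e^(8t) + 6e^(-7t))/15

Final answer: (9e^(8t) + 6e^(-7t))/15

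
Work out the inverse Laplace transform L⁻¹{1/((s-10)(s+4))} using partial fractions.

Decompose: A/(s-10) + B/(s+4). A = 1/14, B = -1/14. f(t) = (e^(10t) - e^(-4t))/14

Final answer: (e^(10t) - e^(-4t))/14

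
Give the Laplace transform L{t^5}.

L{t^n} = n!/s^(n+1), so L{t^5} = 120/s^6

Final answer: 120/s^6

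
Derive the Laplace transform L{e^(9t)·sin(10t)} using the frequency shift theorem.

Frequency shift: L{e^(at)f(t)} = F(s-a). L{e^(9t)·sin(10t)} = 10/((s-9)² + 100)

Final answer: 10/((s-9)² + 100)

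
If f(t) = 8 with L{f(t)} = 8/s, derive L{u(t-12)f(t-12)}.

Time shift theorem: L{u(t-a)f(t-a)} = e^(-as)F(s). Here a=12, F(s) = 8/s, so L{u(t-12)f(t-12)} = e^(-12s)·8/s

Final answer: e^(-12s)·8/s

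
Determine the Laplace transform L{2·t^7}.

L{t^n} = n!/s^(n+1), so L{t^7} = 5040/s^8. Then L{2·t^7} = 2·5040/s^8 = 10080/s^8

Final answer: 10080/s^8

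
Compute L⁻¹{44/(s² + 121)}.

This is the form c·a/(s² + a²) with a = 11, c = 4. L⁻¹ = 4·sin(11t)

Final answer: 4·sin(11t)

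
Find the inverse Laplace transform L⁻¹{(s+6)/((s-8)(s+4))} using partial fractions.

Using partial fractions, f(t) = (14e^(8t) - 2e^(-4t))/12

Final answer: (14e^(8t) - 2e^(-4t))/12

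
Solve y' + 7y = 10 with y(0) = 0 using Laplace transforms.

sY + 7Y = 10/s. Y = 10/(s(s+7)). Partial fractions: Y = 10/7/s - 10/7/(s+7)

Final answer: y(t) = 10/7(1 - e^(-7t))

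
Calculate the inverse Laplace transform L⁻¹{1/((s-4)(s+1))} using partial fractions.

Decompose: A/(s-4) + B/(s+1). A = 1/5, B = -1/5. f(t) = (e^(4t) - e^(-t))/5

Final answer: (e^(4t) - e^(-t))/5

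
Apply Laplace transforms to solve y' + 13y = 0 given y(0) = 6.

L{y'} + 13L{y} = 0. sY - 6 + 13Y = 0. Y(s+13) = 6. Y = 6/(s+13)

Final answer: y(t) = 6e^(-13t)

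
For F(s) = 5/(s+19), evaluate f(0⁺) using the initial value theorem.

f(0⁺) = lim_{s→∞} s·5/(s+19) = lim_{s→∞} 5s/(s+19) = 5

Final answer: 5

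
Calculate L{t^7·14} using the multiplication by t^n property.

L{14} = 14/s. d^1/ds^1[1/s] = -1/s². d^2/ds^2[1/s] = 2/s^3. d^3/ds^3[1/s] = -6/s^4. d^4/ds^4[1/s] = 24/s^5. d^5/ds^5[1/s] = -120/s^6. d^6/ds^6[1/s] = 720/s^7. d^7/ds^7[1/s] = -5040/s^8. So L{t^7} = (-1)^{7}·-5040/s^8 = 5040/s^8. Then L{t^7·14} = 14·5040/s^8 = 70560/s^8

Final answer: 70560/s^8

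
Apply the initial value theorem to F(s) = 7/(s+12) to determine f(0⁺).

f(0⁺) = lim_{s→∞} s·7/(s+12) = lim_{s→∞} 7s/(s+12) = 7

Final answer: 7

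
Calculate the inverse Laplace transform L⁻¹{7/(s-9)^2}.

L⁻¹{n!/(s-a)^(n+1)} = t^n·e^(at) with n=1, a=9. So L⁻¹{1/(s-9)^2} = t·e^(9t), and L⁻¹{7/(s-9)^2} = (7/1)·t·e^(9t) = 7·t·e^(9t)

Final answer: 7·t·e^(9t)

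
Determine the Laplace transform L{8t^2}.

L{8t^2} = 8 · L{t^2} = 8 · 2/s^3 = 16/s^3

Final answer: 16/s^3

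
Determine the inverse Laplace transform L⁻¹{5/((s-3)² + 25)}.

Using frequency shift, L⁻¹{5/((s-3)² + 25)} = e^(3t)·sin(5t)

Final answer: e^(3t)·sin(5t)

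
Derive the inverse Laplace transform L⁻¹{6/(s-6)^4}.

L⁻¹{n!/(s-a)^(n+1)} = t^n·e^(at), so L⁻¹{6/(s-6)^4} = t^3·e^(6t)

Final answer: t^3·e^(6t)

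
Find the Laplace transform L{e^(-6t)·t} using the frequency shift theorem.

L{e^(at)·t^n} = n!/(s-a)^(n+1), so L{e^(-6t)·t} = 1/(s+6)^2

Final answer: 1/(s+6)^2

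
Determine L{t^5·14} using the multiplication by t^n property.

L{14} = 14/s. d^1/ds^1[1/s] = -1/s². d^2/ds^2[1/s] = 2/s^3. d^3/ds^3[1/s] = -6/s^4. d^4/ds^4[1/s] = 24/s^5. d^5/ds^5[1/s] = -120/s^6. So L{t^5} = (-1)^{5}·-120/s^6 = 120/s^6. Then L{t^5·14} = 14·120/s^6 = 1680/s^6

Final answer: 1680/s^6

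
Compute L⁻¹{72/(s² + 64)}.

This is the form c·a/(s² + a²) with a = 8, c = 9. L⁻¹ = 9·sin(8t)

Final answer: 9·sin(8t)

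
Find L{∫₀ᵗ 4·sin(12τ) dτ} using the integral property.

L{∫₀ᵗ f(τ)dτ} = F(s)/s with F(s) = 48/(s² + 144), so the result is (48/(s² + 144))/s = 48/(s(s² + 144))

Final answer: 48/(s(s² + 144))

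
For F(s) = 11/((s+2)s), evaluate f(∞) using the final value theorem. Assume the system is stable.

f(∞) = lim_{s→0} sF(s) = lim_{s→0} 11/(s+2) = 11/2

Final answer: 11/2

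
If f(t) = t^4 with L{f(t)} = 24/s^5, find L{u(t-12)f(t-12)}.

Time shift theorem: L{u(t-a)f(t-a)} = e^(-as)F(s). Here a=12, F(s) = 24/s^5, so L{u(t-12)f(t-12)} = e^(-12s)·24/s^5

Final answer: e^(-12s)·24/s^5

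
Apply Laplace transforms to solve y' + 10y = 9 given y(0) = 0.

sY + 10Y = 9/s. Y = 9/(s(s+10)). Partial fractions: Y = 9/10/s - 9/10/(s+10)

Final answer: y(t) = 9/10(1 - e^(-10t))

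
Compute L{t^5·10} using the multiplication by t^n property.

L{10} = 10/s. d^1/ds^1[1/s] = -1/s². d^2/ds^2[1/s] = 2/s^3. d^3/ds^3[1/s] = -6/s^4. d^4/ds^4[1/s] = 24/s^5. d^5/ds^5[1/s] = -120/s^6. So L{t^5} = (-1)^{5}·-120/s^6 = 120/s^6. Then L{t^5·10} = 10·120/s^6 = 1200/s^6

Final answer: 1200/s^6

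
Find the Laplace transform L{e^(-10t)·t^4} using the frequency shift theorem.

L{e^(at)·t^n} = n!/(s-a)^(n+1), so L{e^(-10t)·t^4} = 24/(s+10)^5

Final answer: 24/(s+10)^5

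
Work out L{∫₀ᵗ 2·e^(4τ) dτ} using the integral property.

L{∫₀ᵗ f(τ)dτ} = F(s)/s with F(s) = 2/(s-4), so L{∫₀ᵗ 2·e^(4τ) dτ} = 2/(s(s-4))

Final answer: 2/(s(s-4))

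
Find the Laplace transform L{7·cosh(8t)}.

L{cosh(ωt)} = s/(s² - ω²), so L{cosh(8t)} = s/(s² - 64). Then L{7·cosh(8t)} = 7·s/(s² - 64) = 7s/(s² - 64)

Final answer: 7s/(s² - 64)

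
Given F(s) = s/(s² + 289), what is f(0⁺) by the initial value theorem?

f(0⁺) = lim_{s→∞} s·s/(s² + 289) = lim_{s→∞} s²/(s² + 289) = 1

Final answer: 1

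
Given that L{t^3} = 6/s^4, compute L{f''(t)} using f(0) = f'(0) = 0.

L{f''(t)} = s²F(s) - sf(0) - f'(0) = s²·6/s^4 - 0 - 0 = 6/s^2

Final answer: 6/s^2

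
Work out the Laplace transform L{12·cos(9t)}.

L{cos(ωt)} = s/(s² + ω²), so L{cos(9t)} = s/(s² + 81). Then L{12·cos(9t)} = 12·s/(s² + 81) = 12s/(s² + 81)

Final answer: 12s/(s² + 81)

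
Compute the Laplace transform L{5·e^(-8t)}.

L{e^(at)} = 1/(s-a), so L{e^(-8t)} = 1/(s+8). Then L{5·e^(-8t)} = 5/(s+8)

Final answer: 5/(s+8)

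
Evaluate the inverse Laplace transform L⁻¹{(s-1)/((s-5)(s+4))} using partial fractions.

Using partial fractions, f(t) = (4e^(5t) + 5e^(-4t))/9

Final answer: (4e^(5t) + 5e^(-4t))/9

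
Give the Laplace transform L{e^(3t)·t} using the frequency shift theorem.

L{e^(at)·t^n} = n!/(s-a)^(n+1), so L{e^(3t)·t} = 1/(s-3)^2

Final answer: 1/(s-3)^2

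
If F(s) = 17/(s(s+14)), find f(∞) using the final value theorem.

f(∞) = lim_{s→0} s·17/(s(s+14)) = lim_{s→0} 17/(s+14) = 17/14 = 17/14

Final answer: 17/14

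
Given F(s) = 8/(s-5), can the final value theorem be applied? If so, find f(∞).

sF(s) = 8s/(s-5) has a pole at s = 5 in the right half-plane. Theorem does NOT apply (unstable system; f(t) = 8·e^(5t) grows without bound).

Final answer: Not applicable (unstable)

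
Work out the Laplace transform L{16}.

L{16} = 16 · L{1} = 16/s

Final answer: 16/s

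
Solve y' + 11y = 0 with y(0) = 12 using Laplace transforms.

L{y'} + 11L{y} = 0. sY - 12 + 11Y = 0. Y(s+11) = 12. Y = 12/(s+11)

Final answer: y(t) = 12e^(-11t)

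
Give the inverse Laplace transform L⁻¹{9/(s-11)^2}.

L⁻¹{n!/(s-a)^(n+1)} = t^n·e^(at) with n=1, a=11. So L⁻¹{1/(s-11)^2} = t·e^(11t), and L⁻¹{9/(s-11)^2} = (9/1)·t·e^(11t) = 9·t·e^(11t)

Final answer: 9·t·e^(11t)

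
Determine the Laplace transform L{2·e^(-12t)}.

L{e^(at)} = 1/(s-a), so L{e^(-12t)} = 1/(s+12). Then L{2·e^(-12t)} = 2/(s+12)

Final answer: 2/(s+12)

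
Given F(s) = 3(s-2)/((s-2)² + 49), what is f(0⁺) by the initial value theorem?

f(0⁺) = lim_{s→∞} sF(s) = lim_{s→∞} 3s(s-2)/((s-2)² + 49) = 3

Final answer: 3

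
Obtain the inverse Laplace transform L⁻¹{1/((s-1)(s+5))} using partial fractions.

Decompose: A/(s-1) + B/(s+5). A = 1/6, B = -1/6. f(t) = (e^t - e^(-5t))/6

Final answer: (e^t - e^(-5t))/6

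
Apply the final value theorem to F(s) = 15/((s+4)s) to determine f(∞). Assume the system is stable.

f(∞) = lim_{s→0} sF(s) = lim_{s→0} 15/(s+4) = 15/4

Final answer: 15/4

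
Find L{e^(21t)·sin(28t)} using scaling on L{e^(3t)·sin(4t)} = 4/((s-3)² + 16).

Scaling with a=7: L{e^(21t)·sin(28t)} = (1/7) · 4/((s/7-3)² + 16). Simplifying: 28/((s-21)² + 784)

Final answer: 28/((s-21)² + 784)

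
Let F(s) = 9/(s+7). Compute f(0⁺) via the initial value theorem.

f(0⁺) = lim_{s→∞} s·9/(s+7) = lim_{s→∞} 9s/(s+7) = 9

Final answer: 9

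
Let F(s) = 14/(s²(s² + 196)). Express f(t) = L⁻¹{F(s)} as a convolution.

14/(s²(s² + 196)) = (1/s²)·(14/(s² + 196)) = L{t}·L{sin(14t)}. So f(t) = t*(sin(14t)) = ∫₀ᵗ τ·sin(14(t-τ)) dτ

Final answer: ∫₀ᵗ τ·sin(14(t-τ)) dτ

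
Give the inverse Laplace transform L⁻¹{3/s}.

L⁻¹{c/s} = c, so L⁻¹{3/s} = 3

Final answer: 3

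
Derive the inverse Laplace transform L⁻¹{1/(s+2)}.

L⁻¹{1/(s-a)} = e^(at), so L⁻¹{1/(s+2)} = e^(-2t)

Final answer: e^(-2t)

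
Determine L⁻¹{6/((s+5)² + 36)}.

Form: b/((s-a)² + b²) → e^(at)sin(bt). With a=-5, b=6

Final answer: e^(-5t)·sin(6t)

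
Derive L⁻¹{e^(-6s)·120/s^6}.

L⁻¹{120/s^6} = t^5. By the time shift theorem, L⁻¹{e^(-as)F(s)} = u(t-a)f(t-a) with a=6, so L⁻¹{e^(-6s)·120/s^6} = u(t-6)·(t-6)^5

Final answer: u(t-6)·(t-6)^5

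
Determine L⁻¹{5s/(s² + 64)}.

This is the form c·s/(s² + a²) with a = 8, c = 5. L⁻¹ = 5·cos(8t)

Final answer: 5·cos(8t)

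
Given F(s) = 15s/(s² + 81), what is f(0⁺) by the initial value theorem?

f(0⁺) = lim_{s→∞} s·15s/(s² + 81) = lim_{s→∞} 15s²/(s² + 81) = 15

Final answer: 15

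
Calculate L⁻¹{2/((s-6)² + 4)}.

Form: b/((s-a)² + b²) → e^(at)sin(bt). With a=6, b=2

Final answer: e^(6t)·sin(2t)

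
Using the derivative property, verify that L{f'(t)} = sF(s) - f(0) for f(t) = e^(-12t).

f'(t) = -12e^(-12t). Direct: L{f'(t)} = -12/(s+12). Property: s·1/(s+12) - 1 = (s - (s+12))/(s+12) = -12/(s+12). ✓

Final answer: -12/(s+12)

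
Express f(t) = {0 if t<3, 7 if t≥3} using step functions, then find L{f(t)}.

f(t) = 7·u(t-3). L{u(t-3)} = e^(-3s)/s, so L{f(t)} = 7·e^(-3s)/s

Final answer: 7·e^(-3s)/s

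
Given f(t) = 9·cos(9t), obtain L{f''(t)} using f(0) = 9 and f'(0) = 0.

F(s) = 9s/(s² + 81). L{f''(t)} = s²F(s) - sf(0) - f'(0) = 9s³/(s² + 81) - 9s = (9s³ - 9s(s² + 81))/(s² + 81) = -729s/(s² + 81)

Final answer: -729s/(s² + 81)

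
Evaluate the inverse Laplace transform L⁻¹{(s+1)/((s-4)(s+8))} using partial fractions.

Using partial fractions, f(t) = (5e^(4t) + 7e^(-8t))/12

Final answer: (5e^(4t) + 7e^(-8t))/12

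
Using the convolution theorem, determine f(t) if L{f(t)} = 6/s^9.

6/s^9 = (6/s)·(1/s^8) = L{6}·L{t^7/5040}. By convolution, f(t) = 6*t^7/5040 = ∫₀ᵗ 6·τ^7/5040 dτ = 6·t^8/40320

Final answer: 6·t^8/40320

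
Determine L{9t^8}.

L{t^n} = n!/s^(n+1). So L{9t^8} = 9·8!/s^9 = 362880/s^9

Final answer: 362880/s^9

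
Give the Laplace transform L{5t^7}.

L{5t^7} = 5 · L{t^7} = 5 · 5040/s^8 = 25200/s^8

Final answer: 25200/s^8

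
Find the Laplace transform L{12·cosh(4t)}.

L{cosh(ωt)} = s/(s² - ω²), so L{cosh(4t)} = s/(s² - 16). Then L{12·cosh(4t)} = 12·s/(s² - 16) = 12s/(s² - 16)

Final answer: 12s/(s² - 16)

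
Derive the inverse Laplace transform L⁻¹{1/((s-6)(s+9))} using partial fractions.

Decompose: A/(s-6) + B/(s+9). A = 1/15, B = -1/15. f(t) = (e^(6t) - e^(-9t))/15

Final answer: (e^(6t) - e^(-9t))/15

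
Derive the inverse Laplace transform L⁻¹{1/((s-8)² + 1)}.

Using frequency shift, L⁻¹{1/((s-8)² + 1)} = e^(8t)·sin(t)

Final answer: e^(8t)·sin(t)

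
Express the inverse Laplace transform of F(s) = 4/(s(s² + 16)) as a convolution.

4/(s(s² + 16)) = (1/s)·(4/(s² + 16)) = L{1}·L{sin(4t)}. So f(t) = 1*(sin(4t)) = ∫₀ᵗ sin(4τ) dτ

Final answer: ∫₀ᵗ sin(4τ) dτ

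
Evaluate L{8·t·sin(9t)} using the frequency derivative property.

L{sin(9t)} = 9/(s² + 81). By L{t·f(t)} = -F'(s): -d/ds[9/(s² + 81)] = -(9)·(-2s)/(s² + 81)² = 18s/(s² + 81)². Then L{8·t·sin(9t)} = 8·18s/(s² + 81)² = 144s/(s² + 81)²

Final answer: 144s/(s² + 81)²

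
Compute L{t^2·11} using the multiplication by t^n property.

L{11} = 11/s. d^1/ds^1[1/s] = -1/s². d^2/ds^2[1/s] = 2/s^3. So L{t^2} = (-1)^{2}·2/s^3 = 2/s^3. Then L{t^2·11} = 11·2/s^3 = 22/s^3

Final answer: 22/s^3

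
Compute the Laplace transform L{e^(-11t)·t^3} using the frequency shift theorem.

L{e^(at)·t^n} = n!/(s-a)^(n+1), so L{e^(-11t)·t^3} = 6/(s+11)^4

Final answer: 6/(s+11)^4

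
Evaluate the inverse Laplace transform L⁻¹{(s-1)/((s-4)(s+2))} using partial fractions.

Using partial fractions, f(t) = (3e^(4t) + 3e^(-2t))/6

Final answer: (3e^(4t) + 3e^(-2t))/6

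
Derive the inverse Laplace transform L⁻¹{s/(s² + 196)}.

L⁻¹{s/(s² + 196)} = cos(14t)

Final answer: cos(14t)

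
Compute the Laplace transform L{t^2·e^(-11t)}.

L{t^n·e^(at)} = n!/(s-a)^(n+1), so L{t^2·e^(-11t)} = 2/(s+11)^3

Final answer: 2/(s+11)^3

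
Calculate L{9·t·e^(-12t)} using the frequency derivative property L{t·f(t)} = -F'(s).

L{e^(-12t)} = 1/(s+12). By frequency derivative: L{t·e^(-12t)} = -d/ds[1/(s+12)] = -(-1)/(s+12)² = 1/(s+12)². Then L{9·t·e^(-12t)} = 9·1/(s+12)² = 9/(s+12)²

Final answer: 9/(s+12)²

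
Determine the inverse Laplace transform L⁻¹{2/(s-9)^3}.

L⁻¹{n!/(s-a)^(n+1)} = t^n·e^(at), so L⁻¹{2/(s-9)^3} = t^2·e^(9t)

Final answer: t^2·e^(9t)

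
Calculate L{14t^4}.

L{t^n} = n!/s^(n+1). So L{14t^4} = 14·4!/s^5 = 336/s^5

Final answer: 336/s^5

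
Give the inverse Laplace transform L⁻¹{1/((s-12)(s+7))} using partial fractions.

Decompose: A/(s-12) + B/(s+7). A = 1/19, B = -1/19. f(t) = (e^(12t) - e^(-7t))/19

Final answer: (e^(12t) - e^(-7t))/19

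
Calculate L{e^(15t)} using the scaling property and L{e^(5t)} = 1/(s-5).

Using L{f(at)} = (1/a)F(s/a) with a=3 and f(t) = e^(5t): L{e^(15t)} = (1/3) · 1/((s/3)-5) = (1/3) · 3/(s-15) = 1/(s-15)

Final answer: 1/(s-15)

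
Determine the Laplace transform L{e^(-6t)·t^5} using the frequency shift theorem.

L{e^(at)·t^n} = n!/(s-a)^(n+1), so L{e^(-6t)·t^5} = 120/(s+6)^6

Final answer: 120/(s+6)^6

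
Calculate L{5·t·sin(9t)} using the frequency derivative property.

L{sin(9t)} = 9/(s² + 81). By L{t·f(t)} = -F'(s): -d/ds[9/(s² + 81)] = -(9)·(-2s)/(s² + 81)² = 18s/(s² + 81)². Then L{5·t·sin(9t)} = 5·18s/(s² + 81)² = 90s/(s² + 81)²

Final answer: 90s/(s² + 81)²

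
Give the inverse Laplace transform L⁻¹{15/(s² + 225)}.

L⁻¹{15/(s² + 225)} = sin(15t)

Final answer: sin(15t)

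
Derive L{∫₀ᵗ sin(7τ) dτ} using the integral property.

L{∫₀ᵗ f(τ)dτ} = F(s)/s with F(s) = 7/(s² + 49), so the result is (7/(s² + 49))/s = 7/(s(s² + 49))

Final answer: 7/(s(s² + 49))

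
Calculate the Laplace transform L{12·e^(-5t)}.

L{e^(at)} = 1/(s-a), so L{e^(-5t)} = 1/(s+5). Then L{12·e^(-5t)} = 12/(s+5)

Final answer: 12/(s+5)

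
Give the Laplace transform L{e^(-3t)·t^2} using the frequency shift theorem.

L{e^(at)·t^n} = n!/(s-a)^(n+1), so L{e^(-3t)·t^2} = 2/(s+3)^3

Final answer: 2/(s+3)^3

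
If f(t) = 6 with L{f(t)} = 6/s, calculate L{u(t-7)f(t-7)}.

Time shift theorem: L{u(t-a)f(t-a)} = e^(-as)F(s). Here a=7, F(s) = 6/s, so L{u(t-7)f(t-7)} = e^(-7s)·6/s

Final answer: e^(-7s)·6/s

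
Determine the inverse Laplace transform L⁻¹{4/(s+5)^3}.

L⁻¹{n!/(s-a)^(n+1)} = t^n·e^(at) with n=2, a=-5. So L⁻¹{2/(s+5)^3} = t^2·e^(-5t), and L⁻¹{4/(s+5)^3} = (4/2)·t^2·e^(-5t) = 2·t^2·e^(-5t)

Final answer: 2·t^2·e^(-5t)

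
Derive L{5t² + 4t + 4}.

L{5t² + 4t + 4} = 5·2/s³ + 4/s² + 4/s = 10/s³ + 4/s² + 4/s

Final answer: 10/s³ + 4/s² + 4/s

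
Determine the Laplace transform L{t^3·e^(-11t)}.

L{t^n·e^(at)} = n!/(s-a)^(n+1), so L{t^3·e^(-11t)} = 6/(s+11)^4

Final answer: 6/(s+11)^4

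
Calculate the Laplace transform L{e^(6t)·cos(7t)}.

L{e^(at)·cos(ωt)} = (s-a)/((s-a)² + ω²), so L{e^(6t)·cos(7t)} = (s-6)/((s-6)² + 49)

Final answer: (s-6)/((s-6)² + 49)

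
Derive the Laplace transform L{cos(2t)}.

L{cos(ωt)} = s/(s² + ω²), so L{cos(2t)} = s/(s² + 4)

Final answer: s/(s² + 4)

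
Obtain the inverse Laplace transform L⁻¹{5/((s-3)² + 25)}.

Using frequency shift, L⁻¹{5/((s-3)² + 25)} = e^(3t)·sin(5t)

Final answer: e^(3t)·sin(5t)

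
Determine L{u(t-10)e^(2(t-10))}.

u(t-a)f(t-a) with f(t)=e^(2t). L{e^(2t)} = 1/(s-2). By time shift: e^(-10s)/(s-2)

Final answer: e^(-10s)/(s-2)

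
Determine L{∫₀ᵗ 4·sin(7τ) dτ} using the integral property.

L{∫₀ᵗ f(τ)dτ} = F(s)/s with F(s) = 28/(s² + 49), so the result is (28/(s² + 49))/s = 28/(s(s² + 49))

Final answer: 28/(s(s² + 49))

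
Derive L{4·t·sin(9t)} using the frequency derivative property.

L{sin(9t)} = 9/(s² + 81). By L{t·f(t)} = -F'(s): -d/ds[9/(s² + 81)] = -(9)·(-2s)/(s² + 81)² = 18s/(s² + 81)². Then L{4·t·sin(9t)} = 4·18s/(s² + 81)² = 72s/(s² + 81)²

Final answer: 72s/(s² + 81)²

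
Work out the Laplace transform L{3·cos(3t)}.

L{cos(ωt)} = s/(s² + ω²), so L{cos(3t)} = s/(s² + 9). Then L{3·cos(3t)} = 3·s/(s² + 9) = 3s/(s² + 9)

Final answer: 3s/(s² + 9)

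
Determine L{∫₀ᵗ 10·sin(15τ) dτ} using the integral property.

L{∫₀ᵗ f(τ)dτ} = F(s)/s with F(s) = 150/(s² + 225), so the result is (150/(s² + 225))/s = 150/(s(s² + 225))

Final answer: 150/(s(s² + 225))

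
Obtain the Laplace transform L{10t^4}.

L{10t^4} = 10 · L{t^4} = 10 · 24/s^5 = 240/s^5

Final answer: 240/s^5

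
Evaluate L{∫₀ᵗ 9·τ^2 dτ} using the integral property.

L{∫₀ᵗ f(τ)dτ} = F(s)/s with f(t) = 9t^2. F(s) = 18/s^3, so L{∫₀ᵗ 9·τ^2 dτ} = (18/s^3)/s = 18/s^4. (Check: ∫₀ᵗ 9·τ^2 dτ = 9t^3/3.)

Final answer: 18/s^4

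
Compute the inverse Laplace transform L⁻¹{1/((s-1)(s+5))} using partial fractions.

Decompose: A/(s-1) + B/(s+5). A = 1/6, B = -1/6. f(t) = (e^t - e^(-5t))/6

Final answer: (e^t - e^(-5t))/6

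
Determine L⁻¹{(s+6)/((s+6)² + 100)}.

Using frequency shift: L⁻¹{(s-a)/((s-a)² + b²)} = e^(at)cos(bt). Here a=-6, b=10

Final answer: e^(-6t)·cos(10t)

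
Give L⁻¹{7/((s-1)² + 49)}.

Form: b/((s-a)² + b²) → e^(at)sin(bt). With a=1, b=7

Final answer: e^t·sin(7t)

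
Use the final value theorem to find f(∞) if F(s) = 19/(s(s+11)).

f(∞) = lim_{s→0} s·19/(s(s+11)) = lim_{s→0} 19/(s+11) = 19/11 = 19/11

Final answer: 19/11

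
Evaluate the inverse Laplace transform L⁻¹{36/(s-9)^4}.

L⁻¹{n!/(s-a)^(n+1)} = t^n·e^(at) with n=3, a=9. So L⁻¹{6/(s-9)^4} = t^3·e^(9t), and L⁻¹{36/(s-9)^4} = (36/6)·t^3·e^(9t) = 6·t^3·e^(9t)

Final answer: 6·t^3·e^(9t)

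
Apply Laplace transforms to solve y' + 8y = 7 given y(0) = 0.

sY + 8Y = 7/s. Y = 7/(s(s+8)). Partial fractions: Y = 7/8/s - 7/8/(s+8)

Final answer: y(t) = 7/8(1 - e^(-8t))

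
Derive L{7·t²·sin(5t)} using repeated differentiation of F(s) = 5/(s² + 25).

F(s) = 5/(s² + 25). F'(s) = -10s/(s² + 25)². F''(s) = -10(25 - 3s²)/(s² + 25)³ = (30s² - 250)/(s² + 25)³. So L{t²·sin(5t)} = (-1)² F''(s) = (30s² - 250)/(s² + 25)³. Then L{7·t²·sin(5t)} = 7·(30s² - 250)/(s² + 25)³ = (210s² - 1750)/(s² + 25)³

Final answer: (210s² - 1750)/(s² + 25)³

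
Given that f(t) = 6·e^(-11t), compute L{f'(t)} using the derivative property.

f(0) = 6, F(s) = 6/(s+11). L{f'(t)} = s·F(s) - f(0) = 6s/(s+11) - 6 = (6s - 6(s+11))/(s+11) = -66/(s+11)

Final answer: -66/(s+11)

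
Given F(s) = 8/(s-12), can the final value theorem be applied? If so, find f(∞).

sF(s) = 8s/(s-12) has a pole at s = 12 in the right half-plane. Theorem does NOT apply (unstable system; f(t) = 8·e^(12t) grows without bound).

Final answer: Not applicable (unstable)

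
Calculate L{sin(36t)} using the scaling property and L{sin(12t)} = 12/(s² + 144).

Using L{f(at)} = (1/a)F(s/a) with a=3: L{sin(36t)} = (1/3) · 12/((s/3)² + 144) = (1/3) · 12·9/(s² + 1296) = 36/(s² + 1296)

Final answer: 36/(s² + 1296)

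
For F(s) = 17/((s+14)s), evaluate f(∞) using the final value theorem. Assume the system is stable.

f(∞) = lim_{s→0} sF(s) = lim_{s→0} 17/(s+14) = 17/14

Final answer: 17/14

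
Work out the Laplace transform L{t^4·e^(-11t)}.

L{t^n·e^(at)} = n!/(s-a)^(n+1), so L{t^4·e^(-11t)} = 24/(s+11)^5

Final answer: 24/(s+11)^5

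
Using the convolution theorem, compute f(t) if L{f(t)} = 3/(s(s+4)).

3/(s(s+4)) = (3/s)·(1/(s+4)) = L{3}·L{e^(-4t)}. By convolution, f(t) = 3*e^(-4t) = ∫₀ᵗ 3·e^(-4τ) dτ = 3·(1 - e^(-4t))/4

Final answer: 3·(1 - e^(-4t))/4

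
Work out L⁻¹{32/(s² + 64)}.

This is the form c·a/(s² + a²) with a = 8, c = 4. L⁻¹ = 4·sin(8t)

Final answer: 4·sin(8t)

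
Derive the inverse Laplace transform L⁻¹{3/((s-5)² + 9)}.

Using frequency shift, L⁻¹{3/((s-5)² + 9)} = e^(5t)·sin(3t)

Final answer: e^(5t)·sin(3t)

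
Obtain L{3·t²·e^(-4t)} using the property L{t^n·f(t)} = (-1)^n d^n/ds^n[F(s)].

L{e^(-4t)} = 1/(s+4). d/ds[1/(s+4)] = -1/(s+4)². d²/ds²[1/(s+4)] = 2/(s+4)³. So L{t²·e^(-4t)} = (-1)² · 2/(s+4)³ = 2/(s+4)³. Then L{3·t²·e^(-4t)} = 3·2/(s+4)³ = 6/(s+4)³

Final answer: 6/(s+4)³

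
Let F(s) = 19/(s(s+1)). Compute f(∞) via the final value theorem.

f(∞) = lim_{s→0} s·19/(s(s+1)) = lim_{s→0} 19/(s+1) = 19/1 = 19

Final answer: 19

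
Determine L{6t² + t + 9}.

L{6t² + t + 9} = 6·2/s³ + 1/s² + 9/s = 12/s³ + 1/s² + 9/s

Final answer: 12/s³ + 1/s² + 9/s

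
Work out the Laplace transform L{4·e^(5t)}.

L{e^(at)} = 1/(s-a), so L{e^(5t)} = 1/(s-5). Then L{4·e^(5t)} = 4/(s-5)

Final answer: 4/(s-5)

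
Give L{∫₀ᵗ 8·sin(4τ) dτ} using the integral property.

L{∫₀ᵗ f(τ)dτ} = F(s)/s with F(s) = 32/(s² + 16), so the result is (32/(s² + 16))/s = 32/(s(s² + 16))

Final answer: 32/(s(s² + 16))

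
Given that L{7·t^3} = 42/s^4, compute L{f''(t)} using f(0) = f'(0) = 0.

L{f''(t)} = s²F(s) - sf(0) - f'(0) = s²·42/s^4 - 0 - 0 = 42/s^2

Final answer: 42/s^2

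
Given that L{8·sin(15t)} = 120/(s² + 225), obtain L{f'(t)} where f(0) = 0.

L{f'(t)} = s·F(s) - f(0) = s·120/(s² + 225) - 0 = 120s/(s² + 225)

Final answer: 120s/(s² + 225)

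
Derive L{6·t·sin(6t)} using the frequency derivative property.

L{sin(6t)} = 6/(s² + 36). By L{t·f(t)} = -F'(s): -d/ds[6/(s² + 36)] = -(6)·(-2s)/(s² + 36)² = 12s/(s² + 36)². Then L{6·t·sin(6t)} = 6·12s/(s² + 36)² = 72s/(s² + 36)²

Final answer: 72s/(s² + 36)²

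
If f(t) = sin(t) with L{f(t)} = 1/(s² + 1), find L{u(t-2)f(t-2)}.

Time shift theorem: L{u(t-a)f(t-a)} = e^(-as)F(s). Here a=2, F(s) = 1/(s² + 1), so L{u(t-2)f(t-2)} = e^(-2s)·1/(s² + 1)

Final answer: e^(-2s)·1/(s² + 1)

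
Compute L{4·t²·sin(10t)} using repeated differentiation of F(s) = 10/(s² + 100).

F(s) = 10/(s² + 100). F'(s) = -20s/(s² + 100)². F''(s) = -20(100 - 3s²)/(s² + 100)³ = (60s² - 2000)/(s² + 100)³. So L{t²·sin(10t)} = (-1)² F''(s) = (60s² - 2000)/(s² + 100)³. Then L{4·t²·sin(10t)} = 4·(60s² - 2000)/(s² + 100)³ = (240s² - 8000)/(s² + 100)³

Final answer: (240s² - 8000)/(s² + 100)³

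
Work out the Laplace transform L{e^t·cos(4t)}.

L{e^(at)·cos(ωt)} = (s-a)/((s-a)² + ω²), so L{e^t·cos(4t)} = (s-1)/((s-1)² + 16)

Final answer: (s-1)/((s-1)² + 16)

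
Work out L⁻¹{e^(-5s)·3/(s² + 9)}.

L⁻¹{3/(s² + 9)} = sin(3t). By the time shift theorem, L⁻¹{e^(-as)F(s)} = u(t-a)f(t-a) with a=5, so L⁻¹{e^(-5s)·3/(s² + 9)} = u(t-5)·sin(3(t-5))

Final answer: u(t-5)·sin(3(t-5))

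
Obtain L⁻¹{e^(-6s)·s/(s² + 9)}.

L⁻¹{s/(s² + 9)} = cos(3t). By the time shift theorem, L⁻¹{e^(-as)F(s)} = u(t-a)f(t-a) with a=6, so L⁻¹{e^(-6s)·s/(s² + 9)} = u(t-6)·cos(3(t-6))

Final answer: u(t-6)·cos(3(t-6))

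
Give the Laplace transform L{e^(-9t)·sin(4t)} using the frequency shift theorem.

Frequency shift: L{e^(at)f(t)} = F(s-a). L{e^(-9t)·sin(4t)} = 4/((s+9)² + 16)

Final answer: 4/((s+9)² + 16)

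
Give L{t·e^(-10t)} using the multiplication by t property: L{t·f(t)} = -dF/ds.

Using L{t^n·e^(at)} = n!/(s-a)^(n+1), L{t·e^(-10t)} = 1/(s+10)^2

Final answer: 1/(s+10)^2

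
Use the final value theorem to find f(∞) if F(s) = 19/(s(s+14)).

f(∞) = lim_{s→0} s·19/(s(s+14)) = lim_{s→0} 19/(s+14) = 19/14 = 19/14

Final answer: 19/14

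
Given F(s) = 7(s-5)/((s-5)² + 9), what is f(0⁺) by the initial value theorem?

f(0⁺) = lim_{s→∞} sF(s) = lim_{s→∞} 7s(s-5)/((s-5)² + 9) = 7

Final answer: 7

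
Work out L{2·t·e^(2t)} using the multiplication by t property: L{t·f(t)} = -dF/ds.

Using L{t^n·e^(at)} = n!/(s-a)^(n+1), L{t·e^(2t)} = 1/(s-2)^2, so L{2·t·e^(2t)} = 2·1/(s-2)^2 = 2/(s-2)^2

Final answer: 2/(s-2)^2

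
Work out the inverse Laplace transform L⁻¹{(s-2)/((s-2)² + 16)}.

Using frequency shift, L⁻¹{(s-2)/((s-2)² + 16)} = e^(2t)·cos(4t)

Final answer: e^(2t)·cos(4t)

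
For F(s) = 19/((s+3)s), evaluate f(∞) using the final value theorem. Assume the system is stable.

f(∞) = lim_{s→0} sF(s) = lim_{s→0} 19/(s+3) = 19/3

Final answer: 19/3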